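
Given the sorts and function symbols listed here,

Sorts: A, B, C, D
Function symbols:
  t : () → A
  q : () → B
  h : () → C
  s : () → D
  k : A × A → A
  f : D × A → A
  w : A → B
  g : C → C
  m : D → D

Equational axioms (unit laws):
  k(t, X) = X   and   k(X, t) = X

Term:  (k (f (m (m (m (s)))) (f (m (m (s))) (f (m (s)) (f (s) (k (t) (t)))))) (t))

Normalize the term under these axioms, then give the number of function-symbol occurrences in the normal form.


1. (k (f (m (m (m (s)))) (f (m (m (s))) (f (m (s)) (f (s) (k (t) (t)))))) (t))  →  (f (m (m (m (s)))) (f (m (m (s))) (f (m (s)) (f (s) (k (t) (t))))))
2. (f (m (m (m (s)))) (f (m (m (s))) (f (m (s)) (f (s) (k (t) (t))))))  →  (f (m (m (m (s)))) (f (m (m (s))) (f (m (s)) (f (s) (t)))))
normal form: (f (m (m (m (s)))) (f (m (m (s))) (f (m (s)) (f (s) (t)))))

size = 15


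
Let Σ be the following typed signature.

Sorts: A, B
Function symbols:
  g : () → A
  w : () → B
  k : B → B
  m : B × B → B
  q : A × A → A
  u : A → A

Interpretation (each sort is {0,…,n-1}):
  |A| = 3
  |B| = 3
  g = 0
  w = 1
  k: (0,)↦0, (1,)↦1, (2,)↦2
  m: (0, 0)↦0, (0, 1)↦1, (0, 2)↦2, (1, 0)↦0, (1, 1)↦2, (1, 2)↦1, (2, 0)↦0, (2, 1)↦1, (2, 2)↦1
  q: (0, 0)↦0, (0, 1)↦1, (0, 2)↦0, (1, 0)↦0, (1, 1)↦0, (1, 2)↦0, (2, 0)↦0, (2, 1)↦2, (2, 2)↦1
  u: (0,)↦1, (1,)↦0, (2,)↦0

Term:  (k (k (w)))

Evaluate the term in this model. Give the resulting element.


value = 1

  w = 1
  (k (w)) = k(1,) = 1
  (k (k (w))) = k(1,) = 1


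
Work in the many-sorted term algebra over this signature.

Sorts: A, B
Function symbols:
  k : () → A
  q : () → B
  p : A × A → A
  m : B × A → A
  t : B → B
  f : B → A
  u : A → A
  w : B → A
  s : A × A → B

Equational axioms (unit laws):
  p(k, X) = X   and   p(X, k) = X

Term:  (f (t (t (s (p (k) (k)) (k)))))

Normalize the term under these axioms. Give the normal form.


1. (f (t (t (s (p (k) (k)) (k)))))  →  (f (t (t (s (k) (k)))))

normal form = (f (t (t (s (k) (k)))))


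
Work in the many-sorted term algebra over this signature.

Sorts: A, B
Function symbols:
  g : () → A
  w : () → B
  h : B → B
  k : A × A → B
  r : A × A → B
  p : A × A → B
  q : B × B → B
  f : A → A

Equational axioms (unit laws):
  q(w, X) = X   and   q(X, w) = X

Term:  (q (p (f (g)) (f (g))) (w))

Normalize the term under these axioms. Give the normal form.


1. (q (p (f (g)) (f (g))) (w))  →  (p (f (g)) (f (g)))

normal form = (p (f (g)) (f (g)))


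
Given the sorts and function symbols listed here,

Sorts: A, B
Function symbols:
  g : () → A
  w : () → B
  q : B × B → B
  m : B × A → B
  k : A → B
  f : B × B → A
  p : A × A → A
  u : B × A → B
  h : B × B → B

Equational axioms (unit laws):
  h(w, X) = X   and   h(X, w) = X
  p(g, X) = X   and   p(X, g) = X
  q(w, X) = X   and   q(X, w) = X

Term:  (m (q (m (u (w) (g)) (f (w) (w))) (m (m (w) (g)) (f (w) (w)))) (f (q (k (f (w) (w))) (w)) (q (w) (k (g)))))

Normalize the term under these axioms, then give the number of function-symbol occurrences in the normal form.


1. (m (q (m (u (w) (g)) (f (w) (w))) (m (m (w) (g)) (f (w) (w)))) (f (q (k (f (w) (w))) (w)) (q (w) (k (g)))))  →  (m (q (m (u (w) (g)) (f (w) (w))) (m (m (w) (g)) (f (w) (w)))) (f (k (f (w) (w))) (q (w) (k (g)))))
2. (m (q (m (u (w) (g)) (f (w) (w))) (m (m (w) (g)) (f (w) (w)))) (f (k (f (w) (w))) (q (w) (k (g)))))  →  (m (q (m (u (w) (g)) (f (w) (w))) (m (m (w) (g)) (f (w) (w)))) (f (k (f (w) (w))) (k (g))))
normal form: (m (q (m (u (w) (g)) (f (w) (w))) (m (m (w) (g)) (f (w) (w)))) (f (k (f (w) (w))) (k (g))))

size = 23


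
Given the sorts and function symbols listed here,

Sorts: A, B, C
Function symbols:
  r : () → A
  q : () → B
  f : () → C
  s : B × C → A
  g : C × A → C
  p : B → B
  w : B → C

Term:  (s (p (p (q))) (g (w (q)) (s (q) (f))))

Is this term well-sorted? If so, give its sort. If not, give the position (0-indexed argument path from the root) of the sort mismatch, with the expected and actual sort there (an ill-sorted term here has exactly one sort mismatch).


well-sorted; sort = A

      (q) : B
    (p (q)) : B
  (p (p (q))) : B
      (q) : B
    (w (q)) : C
      (q) : B
      (f) : C
    (s (q) (f)) : A
  (g (w (q)) (s (q) (f))) : C
(s (p (p (q))) (g (w (q)) (s (q) (f)))) : A


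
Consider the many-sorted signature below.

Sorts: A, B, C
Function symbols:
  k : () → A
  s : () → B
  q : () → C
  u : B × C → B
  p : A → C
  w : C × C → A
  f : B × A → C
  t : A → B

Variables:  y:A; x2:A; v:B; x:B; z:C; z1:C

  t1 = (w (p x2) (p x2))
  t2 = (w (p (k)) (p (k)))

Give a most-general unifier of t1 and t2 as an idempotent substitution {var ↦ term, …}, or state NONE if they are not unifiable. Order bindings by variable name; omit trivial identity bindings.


{x2 ↦ (k)}


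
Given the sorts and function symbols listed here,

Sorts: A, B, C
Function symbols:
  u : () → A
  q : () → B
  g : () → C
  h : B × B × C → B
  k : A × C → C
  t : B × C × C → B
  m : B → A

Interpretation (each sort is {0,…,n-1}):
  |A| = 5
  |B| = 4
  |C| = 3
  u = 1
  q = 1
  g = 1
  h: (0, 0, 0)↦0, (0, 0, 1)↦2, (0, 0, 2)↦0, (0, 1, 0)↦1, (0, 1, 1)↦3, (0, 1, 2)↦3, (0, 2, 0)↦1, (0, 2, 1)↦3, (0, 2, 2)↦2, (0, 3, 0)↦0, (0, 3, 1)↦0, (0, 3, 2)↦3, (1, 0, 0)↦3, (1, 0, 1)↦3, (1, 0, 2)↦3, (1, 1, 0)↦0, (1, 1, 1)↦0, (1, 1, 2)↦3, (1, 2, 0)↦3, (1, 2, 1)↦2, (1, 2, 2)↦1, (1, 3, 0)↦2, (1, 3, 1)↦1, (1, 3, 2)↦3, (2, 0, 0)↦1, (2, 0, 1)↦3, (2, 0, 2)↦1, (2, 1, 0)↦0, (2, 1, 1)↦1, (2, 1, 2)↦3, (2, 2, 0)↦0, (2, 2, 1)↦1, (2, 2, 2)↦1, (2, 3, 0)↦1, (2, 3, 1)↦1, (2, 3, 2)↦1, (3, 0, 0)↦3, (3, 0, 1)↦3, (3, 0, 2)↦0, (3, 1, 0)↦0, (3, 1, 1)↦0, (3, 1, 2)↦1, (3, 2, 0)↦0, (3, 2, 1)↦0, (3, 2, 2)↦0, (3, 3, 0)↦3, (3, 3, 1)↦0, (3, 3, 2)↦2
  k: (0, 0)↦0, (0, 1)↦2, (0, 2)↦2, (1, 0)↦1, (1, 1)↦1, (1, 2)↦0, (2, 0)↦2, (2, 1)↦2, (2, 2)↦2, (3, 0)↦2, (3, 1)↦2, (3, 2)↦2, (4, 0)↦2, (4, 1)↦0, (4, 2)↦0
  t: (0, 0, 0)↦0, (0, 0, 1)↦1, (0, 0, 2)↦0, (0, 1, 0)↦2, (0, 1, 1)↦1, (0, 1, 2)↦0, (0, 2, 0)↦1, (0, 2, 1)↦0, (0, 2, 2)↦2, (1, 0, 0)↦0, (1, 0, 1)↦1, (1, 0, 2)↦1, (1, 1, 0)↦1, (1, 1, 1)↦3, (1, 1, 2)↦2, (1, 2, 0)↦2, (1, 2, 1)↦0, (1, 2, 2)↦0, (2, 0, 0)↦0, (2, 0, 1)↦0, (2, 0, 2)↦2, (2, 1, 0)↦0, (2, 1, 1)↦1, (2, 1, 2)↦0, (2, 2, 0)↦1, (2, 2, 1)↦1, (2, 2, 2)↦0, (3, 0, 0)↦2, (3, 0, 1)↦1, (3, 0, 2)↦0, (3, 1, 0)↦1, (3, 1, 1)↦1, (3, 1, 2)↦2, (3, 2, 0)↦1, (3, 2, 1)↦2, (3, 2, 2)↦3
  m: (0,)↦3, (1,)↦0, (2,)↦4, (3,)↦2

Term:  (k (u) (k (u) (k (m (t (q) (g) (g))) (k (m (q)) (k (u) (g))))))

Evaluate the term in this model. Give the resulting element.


  u = 1
  u = 1
  q = 1
  g = 1
  g = 1
  (t (q) (g) (g)) = t(1, 1, 1) = 3
  (m (t (q) (g) (g))) = m(3,) = 2
  q = 1
  (m (q)) = m(1,) = 0
  u = 1
  g = 1
  (k (u) (g)) = k(1, 1) = 1
  (k (m (q)) (k (u) (g))) = k(0, 1) = 2
  (k (m (t (q) (g) (g))) (k (m (q)) (k (u) (g)))) = k(2, 2) = 2
  (k (u) (k (m (t (q) (g) (g))) (k (m (q)) (k (u) (g))))) = k(1, 2) = 0
  (k (u) (k (u) (k (m (t (q) (g) (g))) (k (m (q)) (k (u) (g)))))) = k(1, 0) = 1

value = 1


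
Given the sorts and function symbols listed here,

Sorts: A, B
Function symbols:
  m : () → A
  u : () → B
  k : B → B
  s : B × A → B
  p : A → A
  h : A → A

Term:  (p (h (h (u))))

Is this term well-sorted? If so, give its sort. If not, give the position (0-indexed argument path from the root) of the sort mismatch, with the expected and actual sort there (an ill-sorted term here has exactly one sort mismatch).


ill-sorted at position [0, 0, 0]: expected A, got B

      (u) : B
    (h (u)) : ✗ arg 0 at [0, 0, 0] has sort B, expected A


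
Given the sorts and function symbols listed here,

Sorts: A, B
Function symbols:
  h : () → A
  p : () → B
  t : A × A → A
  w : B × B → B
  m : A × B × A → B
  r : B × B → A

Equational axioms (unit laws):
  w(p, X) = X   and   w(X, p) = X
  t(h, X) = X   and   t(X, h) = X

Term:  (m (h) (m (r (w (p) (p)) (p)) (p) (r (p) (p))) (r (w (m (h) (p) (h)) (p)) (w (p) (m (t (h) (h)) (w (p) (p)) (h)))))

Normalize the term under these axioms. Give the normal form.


1. (m (h) (m (r (w (p) (p)) (p)) (p) (r (p) (p))) (r (w (m (h) (p) (h)) (p)) (w (p) (m (t (h) (h)) (w (p) (p)) (h)))))  →  (m (h) (m (r (p) (p)) (p) (r (p) (p))) (r (w (m (h) (p) (h)) (p)) (w (p) (m (t (h) (h)) (w (p) (p)) (h)))))
2. (m (h) (m (r (p) (p)) (p) (r (p) (p))) (r (w (m (h) (p) (h)) (p)) (w (p) (m (t (h) (h)) (w (p) (p)) (h)))))  →  (m (h) (m (r (p) (p)) (p) (r (p) (p))) (r (m (h) (p) (h)) (w (p) (m (t (h) (h)) (w (p) (p)) (h)))))
3. (m (h) (m (r (p) (p)) (p) (r (p) (p))) (r (m (h) (p) (h)) (w (p) (m (t (h) (h)) (w (p) (p)) (h)))))  →  (m (h) (m (r (p) (p)) (p) (r (p) (p))) (r (m (h) (p) (h)) (m (t (h) (h)) (w (p) (p)) (h))))
4. (m (h) (m (r (p) (p)) (p) (r (p) (p))) (r (m (h) (p) (h)) (m (t (h) (h)) (w (p) (p)) (h))))  →  (m (h) (m (r (p) (p)) (p) (r (p) (p))) (r (m (h) (p) (h)) (m (h) (w (p) (p)) (h))))
5. (m (h) (m (r (p) (p)) (p) (r (p) (p))) (r (m (h) (p) (h)) (m (h) (w (p) (p)) (h))))  →  (m (h) (m (r (p) (p)) (p) (r (p) (p))) (r (m (h) (p) (h)) (m (h) (p) (h))))

normal form = (m (h) (m (r (p) (p)) (p) (r (p) (p))) (r (m (h) (p) (h)) (m (h) (p) (h))))


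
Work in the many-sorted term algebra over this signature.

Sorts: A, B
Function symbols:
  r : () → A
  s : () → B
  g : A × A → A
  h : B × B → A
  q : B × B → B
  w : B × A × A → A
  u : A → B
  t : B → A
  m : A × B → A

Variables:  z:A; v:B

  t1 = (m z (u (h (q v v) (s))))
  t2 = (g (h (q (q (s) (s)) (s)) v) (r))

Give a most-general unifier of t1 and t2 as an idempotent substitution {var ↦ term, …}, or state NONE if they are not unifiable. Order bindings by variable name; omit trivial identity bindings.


NONE (not unifiable)

head clash or occurs-check failure — not unifiable


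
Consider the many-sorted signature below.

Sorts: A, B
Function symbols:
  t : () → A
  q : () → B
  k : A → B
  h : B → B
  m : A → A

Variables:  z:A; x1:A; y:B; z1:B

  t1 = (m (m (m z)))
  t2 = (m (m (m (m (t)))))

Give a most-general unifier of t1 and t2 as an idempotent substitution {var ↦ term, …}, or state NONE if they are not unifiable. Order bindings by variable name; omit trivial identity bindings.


{z ↦ (m (t))}


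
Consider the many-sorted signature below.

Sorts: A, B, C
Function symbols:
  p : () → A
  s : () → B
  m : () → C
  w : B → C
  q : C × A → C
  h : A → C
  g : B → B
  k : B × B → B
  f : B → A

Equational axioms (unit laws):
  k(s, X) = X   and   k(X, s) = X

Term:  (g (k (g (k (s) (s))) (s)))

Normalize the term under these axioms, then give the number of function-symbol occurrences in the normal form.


1. (g (k (g (k (s) (s))) (s)))  →  (g (g (k (s) (s))))
2. (g (g (k (s) (s))))  →  (g (g (s)))
normal form: (g (g (s)))

size = 3


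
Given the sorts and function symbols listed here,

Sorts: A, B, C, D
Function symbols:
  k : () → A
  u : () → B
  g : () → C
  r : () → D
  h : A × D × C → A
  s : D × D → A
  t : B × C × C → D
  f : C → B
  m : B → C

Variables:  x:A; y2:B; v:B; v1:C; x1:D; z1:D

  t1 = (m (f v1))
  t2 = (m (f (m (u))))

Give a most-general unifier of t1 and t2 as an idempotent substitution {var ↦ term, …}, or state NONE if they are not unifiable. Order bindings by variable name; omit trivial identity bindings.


{v1 ↦ (m (u))}


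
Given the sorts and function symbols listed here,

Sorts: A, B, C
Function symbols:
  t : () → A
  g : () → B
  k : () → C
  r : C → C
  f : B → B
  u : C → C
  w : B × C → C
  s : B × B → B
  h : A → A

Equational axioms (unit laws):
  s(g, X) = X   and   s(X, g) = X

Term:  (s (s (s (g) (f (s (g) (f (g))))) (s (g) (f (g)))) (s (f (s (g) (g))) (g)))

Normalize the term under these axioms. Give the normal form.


1. (s (s (s (g) (f (s (g) (f (g))))) (s (g) (f (g)))) (s (f (s (g) (g))) (g)))  →  (s (s (f (s (g) (f (g)))) (s (g) (f (g)))) (s (f (s (g) (g))) (g)))
2. (s (s (f (s (g) (f (g)))) (s (g) (f (g)))) (s (f (s (g) (g))) (g)))  →  (s (s (f (f (g))) (s (g) (f (g)))) (s (f (s (g) (g))) (g)))
3. (s (s (f (f (g))) (s (g) (f (g)))) (s (f (s (g) (g))) (g)))  →  (s (s (f (f (g))) (f (g))) (s (f (s (g) (g))) (g)))
4. (s (s (f (f (g))) (f (g))) (s (f (s (g) (g))) (g)))  →  (s (s (f (f (g))) (f (g))) (f (s (g) (g))))
5. (s (s (f (f (g))) (f (g))) (f (s (g) (g))))  →  (s (s (f (f (g))) (f (g))) (f (g)))

normal form = (s (s (f (f (g))) (f (g))) (f (g)))


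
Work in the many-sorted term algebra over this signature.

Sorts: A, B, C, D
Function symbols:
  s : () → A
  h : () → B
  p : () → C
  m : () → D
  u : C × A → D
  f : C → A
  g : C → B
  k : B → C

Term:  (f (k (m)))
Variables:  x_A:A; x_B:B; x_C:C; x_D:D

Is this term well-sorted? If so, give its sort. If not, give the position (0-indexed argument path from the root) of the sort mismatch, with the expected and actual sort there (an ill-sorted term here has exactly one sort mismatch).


    (m) : D
  (k (m)) : ✗ arg 0 at [0, 0] has sort D, expected B

ill-sorted at position [0, 0]: expected B, got D


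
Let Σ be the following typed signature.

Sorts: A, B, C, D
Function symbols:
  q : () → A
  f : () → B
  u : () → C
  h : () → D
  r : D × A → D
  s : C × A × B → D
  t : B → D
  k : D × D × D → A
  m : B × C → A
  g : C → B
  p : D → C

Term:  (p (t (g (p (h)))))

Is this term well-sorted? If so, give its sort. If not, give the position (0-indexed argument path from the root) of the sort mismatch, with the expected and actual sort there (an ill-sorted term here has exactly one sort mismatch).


        (h) : D
      (p (h)) : C
    (g (p (h))) : B
  (t (g (p (h)))) : D
(p (t (g (p (h))))) : C

well-sorted; sort = C


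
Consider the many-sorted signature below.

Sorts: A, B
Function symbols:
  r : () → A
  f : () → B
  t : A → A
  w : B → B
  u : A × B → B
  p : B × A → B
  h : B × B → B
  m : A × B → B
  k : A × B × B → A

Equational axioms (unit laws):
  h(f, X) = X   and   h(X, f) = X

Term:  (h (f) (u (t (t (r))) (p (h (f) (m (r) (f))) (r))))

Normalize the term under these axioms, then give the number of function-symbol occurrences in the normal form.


1. (h (f) (u (t (t (r))) (p (h (f) (m (r) (f))) (r))))  →  (u (t (t (r))) (p (h (f) (m (r) (f))) (r)))
2. (u (t (t (r))) (p (h (f) (m (r) (f))) (r)))  →  (u (t (t (r))) (p (m (r) (f)) (r)))
normal form: (u (t (t (r))) (p (m (r) (f)) (r)))

size = 9


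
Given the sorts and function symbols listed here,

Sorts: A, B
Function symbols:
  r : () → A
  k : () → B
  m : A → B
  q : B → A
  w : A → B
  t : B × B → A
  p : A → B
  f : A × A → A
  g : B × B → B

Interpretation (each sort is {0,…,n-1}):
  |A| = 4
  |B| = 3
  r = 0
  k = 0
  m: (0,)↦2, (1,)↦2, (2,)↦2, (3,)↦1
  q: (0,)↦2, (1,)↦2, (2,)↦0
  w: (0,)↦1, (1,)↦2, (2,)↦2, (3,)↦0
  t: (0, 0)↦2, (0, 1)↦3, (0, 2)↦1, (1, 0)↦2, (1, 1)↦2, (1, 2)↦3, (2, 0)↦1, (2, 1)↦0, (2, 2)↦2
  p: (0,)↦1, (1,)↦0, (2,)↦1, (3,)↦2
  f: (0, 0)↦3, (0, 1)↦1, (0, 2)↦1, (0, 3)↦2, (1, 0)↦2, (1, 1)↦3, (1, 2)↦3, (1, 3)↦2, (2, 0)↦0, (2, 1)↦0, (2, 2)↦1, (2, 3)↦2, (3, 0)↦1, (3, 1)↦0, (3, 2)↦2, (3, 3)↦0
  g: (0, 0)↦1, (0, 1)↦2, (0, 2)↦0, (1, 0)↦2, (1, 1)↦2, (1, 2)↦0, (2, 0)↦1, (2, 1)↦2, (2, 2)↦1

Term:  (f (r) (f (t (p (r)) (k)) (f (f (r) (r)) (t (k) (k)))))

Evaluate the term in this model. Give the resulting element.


value = 1

  r = 0
  r = 0
  (p (r)) = p(0,) = 1
  k = 0
  (t (p (r)) (k)) = t(1, 0) = 2
  r = 0
  r = 0
  (f (r) (r)) = f(0, 0) = 3
  k = 0
  k = 0
  (t (k) (k)) = t(0, 0) = 2
  (f (f (r) (r)) (t (k) (k))) = f(3, 2) = 2
  (f (t (p (r)) (k)) (f (f (r) (r)) (t (k) (k)))) = f(2, 2) = 1
  (f (r) (f (t (p (r)) (k)) (f (f (r) (r)) (t (k) (k))))) = f(0, 1) = 1


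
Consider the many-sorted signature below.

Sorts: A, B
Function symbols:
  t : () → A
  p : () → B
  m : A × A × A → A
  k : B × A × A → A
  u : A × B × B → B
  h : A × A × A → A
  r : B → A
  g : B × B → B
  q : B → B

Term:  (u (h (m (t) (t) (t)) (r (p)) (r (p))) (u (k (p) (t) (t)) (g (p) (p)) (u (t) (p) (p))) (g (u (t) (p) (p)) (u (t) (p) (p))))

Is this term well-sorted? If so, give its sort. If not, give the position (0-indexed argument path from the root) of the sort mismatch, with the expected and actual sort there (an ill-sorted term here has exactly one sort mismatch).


well-sorted; sort = B

      (t) : A
      (t) : A
      (t) : A
    (m (t) (t) (t)) : A
      (p) : B
    (r (p)) : A
      (p) : B
    (r (p)) : A
  (h (m (t) (t) (t)) (r (p)) (r (p))) : A
      (p) : B
      (t) : A
      (t) : A
    (k (p) (t) (t)) : A
      (p) : B
      (p) : B
    (g (p) (p)) : B
      (t) : A
      (p) : B
      (p) : B
    (u (t) (p) (p)) : B
  (u (k (p) (t) (t)) (g (p) (p)) (u (t) (p) (p))) : B
      (t) : A
      (p) : B
      (p) : B
    (u (t) (p) (p)) : B
      (t) : A
      (p) : B
      (p) : B
    (u (t) (p) (p)) : B
  (g (u (t) (p) (p)) (u (t) (p) (p))) : B
(u (h (m (t) (t) (t)) (r (p)) (r (p))) (u (k (p) (t) (t)) (g (p) (p)) (u (t) (p) (p))) (g (u (t) (p) (p)) (u (t) (p) (p)))) : B


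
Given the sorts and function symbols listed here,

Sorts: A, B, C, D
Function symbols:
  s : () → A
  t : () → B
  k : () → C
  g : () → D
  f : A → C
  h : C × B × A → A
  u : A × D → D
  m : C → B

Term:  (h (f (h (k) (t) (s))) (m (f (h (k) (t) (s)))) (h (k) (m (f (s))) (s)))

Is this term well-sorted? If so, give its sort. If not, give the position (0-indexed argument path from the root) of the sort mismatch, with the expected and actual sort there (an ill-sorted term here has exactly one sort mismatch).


well-sorted; sort = A

      (k) : C
      (t) : B
      (s) : A
    (h (k) (t) (s)) : A
  (f (h (k) (t) (s))) : C
        (k) : C
        (t) : B
        (s) : A
      (h (k) (t) (s)) : A
    (f (h (k) (t) (s))) : C
  (m (f (h (k) (t) (s)))) : B
    (k) : C
        (s) : A
      (f (s)) : C
    (m (f (s))) : B
    (s) : A
  (h (k) (m (f (s))) (s)) : A
(h (f (h (k) (t) (s))) (m (f (h (k) (t) (s)))) (h (k) (m (f (s))) (s))) : A


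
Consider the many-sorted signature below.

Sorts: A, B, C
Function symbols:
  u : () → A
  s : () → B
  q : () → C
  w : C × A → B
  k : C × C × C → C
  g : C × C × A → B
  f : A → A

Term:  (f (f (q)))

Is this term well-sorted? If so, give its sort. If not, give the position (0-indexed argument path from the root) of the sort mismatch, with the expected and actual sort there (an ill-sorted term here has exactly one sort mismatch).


ill-sorted at position [0, 0]: expected A, got C

    (q) : C
  (f (q)) : ✗ arg 0 at [0, 0] has sort C, expected A


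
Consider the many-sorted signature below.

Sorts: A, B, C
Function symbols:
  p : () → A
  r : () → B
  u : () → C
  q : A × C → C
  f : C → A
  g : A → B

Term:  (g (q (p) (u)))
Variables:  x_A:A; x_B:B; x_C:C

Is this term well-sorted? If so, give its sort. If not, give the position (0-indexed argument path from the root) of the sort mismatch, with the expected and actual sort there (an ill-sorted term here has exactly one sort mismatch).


ill-sorted at position [0]: expected A, got C

    (p) : A
    (u) : C
  (q (p) (u)) : C
(g (q (p) (u))) : ✗ arg 0 at [0] has sort C, expected A


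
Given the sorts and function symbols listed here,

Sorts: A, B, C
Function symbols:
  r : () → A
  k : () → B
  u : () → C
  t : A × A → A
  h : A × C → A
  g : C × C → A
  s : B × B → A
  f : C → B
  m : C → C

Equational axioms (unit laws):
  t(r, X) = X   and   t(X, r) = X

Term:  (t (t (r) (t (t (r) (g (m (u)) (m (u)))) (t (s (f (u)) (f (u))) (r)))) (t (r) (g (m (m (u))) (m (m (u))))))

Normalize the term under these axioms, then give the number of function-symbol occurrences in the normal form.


1. (t (t (r) (t (t (r) (g (m (u)) (m (u)))) (t (s (f (u)) (f (u))) (r)))) (t (r) (g (m (m (u))) (m (m (u))))))  →  (t (t (t (r) (g (m (u)) (m (u)))) (t (s (f (u)) (f (u))) (r))) (t (r) (g (m (m (u))) (m (m (u))))))
2. (t (t (t (r) (g (m (u)) (m (u)))) (t (s (f (u)) (f (u))) (r))) (t (r) (g (m (m (u))) (m (m (u))))))  →  (t (t (g (m (u)) (m (u))) (t (s (f (u)) (f (u))) (r))) (t (r) (g (m (m (u))) (m (m (u))))))
3. (t (t (g (m (u)) (m (u))) (t (s (f (u)) (f (u))) (r))) (t (r) (g (m (m (u))) (m (m (u))))))  →  (t (t (g (m (u)) (m (u))) (s (f (u)) (f (u)))) (t (r) (g (m (m (u))) (m (m (u))))))
4. (t (t (g (m (u)) (m (u))) (s (f (u)) (f (u)))) (t (r) (g (m (m (u))) (m (m (u))))))  →  (t (t (g (m (u)) (m (u))) (s (f (u)) (f (u)))) (g (m (m (u))) (m (m (u)))))
normal form: (t (t (g (m (u)) (m (u))) (s (f (u)) (f (u)))) (g (m (m (u))) (m (m (u)))))

size = 19


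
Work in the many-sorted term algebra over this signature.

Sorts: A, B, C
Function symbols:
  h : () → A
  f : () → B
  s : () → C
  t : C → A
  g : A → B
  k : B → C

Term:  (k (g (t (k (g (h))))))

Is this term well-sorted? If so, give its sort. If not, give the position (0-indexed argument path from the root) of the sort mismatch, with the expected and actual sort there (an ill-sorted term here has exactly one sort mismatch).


well-sorted; sort = C

          (h) : A
        (g (h)) : B
      (k (g (h))) : C
    (t (k (g (h)))) : A
  (g (t (k (g (h))))) : B
(k (g (t (k (g (h)))))) : C


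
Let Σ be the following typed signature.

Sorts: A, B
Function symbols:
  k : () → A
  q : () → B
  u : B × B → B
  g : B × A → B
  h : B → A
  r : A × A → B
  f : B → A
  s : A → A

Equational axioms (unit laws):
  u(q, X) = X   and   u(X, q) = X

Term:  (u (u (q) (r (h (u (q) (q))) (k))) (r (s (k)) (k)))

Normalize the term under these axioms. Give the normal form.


1. (u (u (q) (r (h (u (q) (q))) (k))) (r (s (k)) (k)))  →  (u (r (h (u (q) (q))) (k)) (r (s (k)) (k)))
2. (u (r (h (u (q) (q))) (k)) (r (s (k)) (k)))  →  (u (r (h (q)) (k)) (r (s (k)) (k)))

normal form = (u (r (h (q)) (k)) (r (s (k)) (k)))


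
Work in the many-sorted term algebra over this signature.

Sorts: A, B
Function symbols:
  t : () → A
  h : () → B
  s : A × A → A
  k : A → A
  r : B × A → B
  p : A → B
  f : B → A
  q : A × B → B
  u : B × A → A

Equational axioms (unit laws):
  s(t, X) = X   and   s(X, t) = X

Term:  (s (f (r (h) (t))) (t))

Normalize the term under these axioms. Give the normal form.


normal form = (f (r (h) (t)))

1. (s (f (r (h) (t))) (t))  →  (f (r (h) (t)))


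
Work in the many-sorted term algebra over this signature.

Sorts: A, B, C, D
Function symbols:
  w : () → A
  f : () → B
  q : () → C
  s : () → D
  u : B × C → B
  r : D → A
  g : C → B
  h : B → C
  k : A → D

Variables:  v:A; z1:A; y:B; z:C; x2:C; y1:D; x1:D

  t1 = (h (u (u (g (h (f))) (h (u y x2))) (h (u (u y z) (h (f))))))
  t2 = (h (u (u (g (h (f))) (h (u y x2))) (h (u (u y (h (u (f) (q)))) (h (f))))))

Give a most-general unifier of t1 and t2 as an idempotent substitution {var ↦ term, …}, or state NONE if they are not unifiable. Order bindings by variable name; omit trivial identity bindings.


{z ↦ (h (u (f) (q)))}


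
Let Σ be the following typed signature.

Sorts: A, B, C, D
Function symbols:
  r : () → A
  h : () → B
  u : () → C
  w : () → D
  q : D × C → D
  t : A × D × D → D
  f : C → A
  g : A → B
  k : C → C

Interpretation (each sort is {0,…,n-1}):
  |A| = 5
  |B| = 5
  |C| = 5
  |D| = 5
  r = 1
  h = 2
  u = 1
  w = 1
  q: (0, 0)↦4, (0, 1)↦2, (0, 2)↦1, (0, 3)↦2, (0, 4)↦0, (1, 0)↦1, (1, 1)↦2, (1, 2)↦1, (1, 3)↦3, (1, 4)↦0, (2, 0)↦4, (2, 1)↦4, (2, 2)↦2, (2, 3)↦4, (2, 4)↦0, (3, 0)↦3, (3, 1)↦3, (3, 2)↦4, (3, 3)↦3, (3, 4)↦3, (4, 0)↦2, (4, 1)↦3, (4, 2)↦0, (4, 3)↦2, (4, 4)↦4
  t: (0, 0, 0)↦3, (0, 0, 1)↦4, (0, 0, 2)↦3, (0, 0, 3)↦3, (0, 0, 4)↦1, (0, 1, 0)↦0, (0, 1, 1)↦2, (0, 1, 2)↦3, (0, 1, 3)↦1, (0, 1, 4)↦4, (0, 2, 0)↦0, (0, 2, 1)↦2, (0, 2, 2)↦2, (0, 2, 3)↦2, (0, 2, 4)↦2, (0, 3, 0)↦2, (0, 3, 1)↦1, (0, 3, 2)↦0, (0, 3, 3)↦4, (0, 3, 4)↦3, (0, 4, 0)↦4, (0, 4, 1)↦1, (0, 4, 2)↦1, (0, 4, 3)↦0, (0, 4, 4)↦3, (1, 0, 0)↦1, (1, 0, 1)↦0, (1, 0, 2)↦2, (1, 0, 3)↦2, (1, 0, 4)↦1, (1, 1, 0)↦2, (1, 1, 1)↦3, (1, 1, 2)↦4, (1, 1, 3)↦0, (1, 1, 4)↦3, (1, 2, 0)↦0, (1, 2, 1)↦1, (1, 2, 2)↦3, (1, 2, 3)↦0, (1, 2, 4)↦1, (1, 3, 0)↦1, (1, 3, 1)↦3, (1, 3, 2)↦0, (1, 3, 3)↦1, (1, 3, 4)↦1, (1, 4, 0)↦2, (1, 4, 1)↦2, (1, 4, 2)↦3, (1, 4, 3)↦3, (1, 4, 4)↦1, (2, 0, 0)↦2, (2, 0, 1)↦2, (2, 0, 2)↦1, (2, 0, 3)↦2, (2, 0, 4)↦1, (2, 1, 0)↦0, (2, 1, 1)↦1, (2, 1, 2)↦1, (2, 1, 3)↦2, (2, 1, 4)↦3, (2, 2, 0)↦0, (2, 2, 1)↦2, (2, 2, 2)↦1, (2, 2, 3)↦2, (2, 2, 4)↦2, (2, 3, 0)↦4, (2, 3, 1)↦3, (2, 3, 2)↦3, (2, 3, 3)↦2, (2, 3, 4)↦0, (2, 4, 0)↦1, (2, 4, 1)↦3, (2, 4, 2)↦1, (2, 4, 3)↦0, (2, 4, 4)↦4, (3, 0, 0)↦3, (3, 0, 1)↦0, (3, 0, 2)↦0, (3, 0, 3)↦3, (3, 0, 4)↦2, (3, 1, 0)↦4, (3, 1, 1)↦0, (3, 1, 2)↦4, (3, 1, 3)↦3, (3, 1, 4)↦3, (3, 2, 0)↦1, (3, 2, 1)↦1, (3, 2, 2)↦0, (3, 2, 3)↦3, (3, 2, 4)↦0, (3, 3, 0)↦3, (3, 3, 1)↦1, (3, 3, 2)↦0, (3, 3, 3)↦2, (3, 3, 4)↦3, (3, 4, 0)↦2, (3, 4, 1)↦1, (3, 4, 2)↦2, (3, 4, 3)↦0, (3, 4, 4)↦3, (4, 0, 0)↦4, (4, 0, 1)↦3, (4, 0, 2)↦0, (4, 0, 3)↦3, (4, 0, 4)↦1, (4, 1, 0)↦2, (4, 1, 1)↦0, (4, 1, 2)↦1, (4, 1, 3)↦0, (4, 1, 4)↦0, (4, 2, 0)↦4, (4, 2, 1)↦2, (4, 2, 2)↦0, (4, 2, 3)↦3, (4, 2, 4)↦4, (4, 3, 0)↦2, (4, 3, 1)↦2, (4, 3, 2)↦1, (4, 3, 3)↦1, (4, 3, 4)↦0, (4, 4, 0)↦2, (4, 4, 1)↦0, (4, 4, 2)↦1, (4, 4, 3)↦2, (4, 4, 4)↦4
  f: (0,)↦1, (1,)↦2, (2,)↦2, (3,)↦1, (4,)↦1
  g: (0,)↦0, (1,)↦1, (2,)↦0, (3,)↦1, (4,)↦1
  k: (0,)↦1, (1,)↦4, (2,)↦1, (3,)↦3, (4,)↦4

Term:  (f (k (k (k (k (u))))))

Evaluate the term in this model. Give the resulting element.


  u = 1
  (k (u)) = k(1,) = 4
  (k (k (u))) = k(4,) = 4
  (k (k (k (u)))) = k(4,) = 4
  (k (k (k (k (u))))) = k(4,) = 4
  (f (k (k (k (k (u)))))) = f(4,) = 1

value = 1


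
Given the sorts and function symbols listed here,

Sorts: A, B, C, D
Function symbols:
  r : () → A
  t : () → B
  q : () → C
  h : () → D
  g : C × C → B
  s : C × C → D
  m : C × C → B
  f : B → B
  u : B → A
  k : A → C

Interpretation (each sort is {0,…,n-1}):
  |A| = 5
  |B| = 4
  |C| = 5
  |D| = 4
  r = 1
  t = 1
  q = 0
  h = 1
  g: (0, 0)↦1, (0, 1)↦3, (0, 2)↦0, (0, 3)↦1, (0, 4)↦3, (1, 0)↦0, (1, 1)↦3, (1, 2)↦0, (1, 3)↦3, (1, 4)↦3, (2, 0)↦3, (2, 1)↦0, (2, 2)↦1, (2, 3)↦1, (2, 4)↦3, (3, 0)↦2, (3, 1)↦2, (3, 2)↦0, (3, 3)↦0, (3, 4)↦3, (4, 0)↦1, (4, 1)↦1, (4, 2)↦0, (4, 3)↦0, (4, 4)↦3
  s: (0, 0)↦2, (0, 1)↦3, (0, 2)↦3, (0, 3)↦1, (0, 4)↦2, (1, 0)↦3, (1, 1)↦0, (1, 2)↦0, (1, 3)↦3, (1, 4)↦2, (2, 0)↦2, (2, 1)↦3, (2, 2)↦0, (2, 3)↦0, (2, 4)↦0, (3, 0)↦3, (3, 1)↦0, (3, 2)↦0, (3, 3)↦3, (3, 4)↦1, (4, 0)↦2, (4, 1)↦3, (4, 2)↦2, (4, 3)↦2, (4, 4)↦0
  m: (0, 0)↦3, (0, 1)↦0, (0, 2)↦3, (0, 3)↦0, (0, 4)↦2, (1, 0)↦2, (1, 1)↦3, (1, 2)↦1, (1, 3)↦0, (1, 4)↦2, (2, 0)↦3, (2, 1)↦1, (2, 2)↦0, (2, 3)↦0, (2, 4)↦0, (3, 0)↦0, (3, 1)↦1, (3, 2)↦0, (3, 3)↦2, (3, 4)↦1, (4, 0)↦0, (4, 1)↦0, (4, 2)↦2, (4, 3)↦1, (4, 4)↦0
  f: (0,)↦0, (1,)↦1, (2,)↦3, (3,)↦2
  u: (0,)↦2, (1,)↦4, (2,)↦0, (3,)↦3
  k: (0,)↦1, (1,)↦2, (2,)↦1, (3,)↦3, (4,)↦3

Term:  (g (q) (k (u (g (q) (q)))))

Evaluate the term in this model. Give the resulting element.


  q = 0
  q = 0
  q = 0
  (g (q) (q)) = g(0, 0) = 1
  (u (g (q) (q))) = u(1,) = 4
  (k (u (g (q) (q)))) = k(4,) = 3
  (g (q) (k (u (g (q) (q))))) = g(0, 3) = 1

value = 1


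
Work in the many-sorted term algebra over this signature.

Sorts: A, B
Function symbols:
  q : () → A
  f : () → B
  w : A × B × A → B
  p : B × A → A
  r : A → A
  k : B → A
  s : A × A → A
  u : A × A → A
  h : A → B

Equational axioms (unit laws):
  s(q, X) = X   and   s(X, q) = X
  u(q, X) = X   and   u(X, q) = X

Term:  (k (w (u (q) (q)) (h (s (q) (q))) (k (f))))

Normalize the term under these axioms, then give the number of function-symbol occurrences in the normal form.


size = 7

1. (k (w (u (q) (q)) (h (s (q) (q))) (k (f))))  →  (k (w (q) (h (s (q) (q))) (k (f))))
2. (k (w (q) (h (s (q) (q))) (k (f))))  →  (k (w (q) (h (q)) (k (f))))
normal form: (k (w (q) (h (q)) (k (f))))


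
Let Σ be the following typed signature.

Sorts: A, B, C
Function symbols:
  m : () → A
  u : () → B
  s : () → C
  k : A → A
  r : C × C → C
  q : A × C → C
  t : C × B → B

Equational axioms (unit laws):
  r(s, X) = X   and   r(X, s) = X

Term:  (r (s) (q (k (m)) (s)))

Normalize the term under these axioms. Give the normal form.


normal form = (q (k (m)) (s))

1. (r (s) (q (k (m)) (s)))  →  (q (k (m)) (s))


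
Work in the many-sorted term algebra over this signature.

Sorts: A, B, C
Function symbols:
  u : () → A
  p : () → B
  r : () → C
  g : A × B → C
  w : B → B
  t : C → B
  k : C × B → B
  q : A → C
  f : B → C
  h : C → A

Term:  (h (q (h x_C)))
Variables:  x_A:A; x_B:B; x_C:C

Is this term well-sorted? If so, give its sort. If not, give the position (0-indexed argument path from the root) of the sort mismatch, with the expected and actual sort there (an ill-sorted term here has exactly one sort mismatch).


      x_C : C
    (h x_C) : A
  (q (h x_C)) : C
(h (q (h x_C))) : A

well-sorted; sort = A


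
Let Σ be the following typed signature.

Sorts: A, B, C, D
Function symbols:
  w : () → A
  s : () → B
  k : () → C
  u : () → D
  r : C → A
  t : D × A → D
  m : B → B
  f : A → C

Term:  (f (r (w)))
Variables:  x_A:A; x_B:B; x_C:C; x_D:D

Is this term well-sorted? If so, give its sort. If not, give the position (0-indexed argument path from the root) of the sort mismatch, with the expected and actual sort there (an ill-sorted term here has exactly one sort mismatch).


    (w) : A
  (r (w)) : ✗ arg 0 at [0, 0] has sort A, expected C

ill-sorted at position [0, 0]: expected C, got A


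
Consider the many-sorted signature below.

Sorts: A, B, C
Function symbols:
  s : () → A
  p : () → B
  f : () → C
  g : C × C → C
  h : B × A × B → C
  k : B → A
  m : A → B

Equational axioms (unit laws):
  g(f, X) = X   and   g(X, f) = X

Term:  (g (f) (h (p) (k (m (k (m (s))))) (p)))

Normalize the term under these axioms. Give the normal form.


1. (g (f) (h (p) (k (m (k (m (s))))) (p)))  →  (h (p) (k (m (k (m (s))))) (p))

normal form = (h (p) (k (m (k (m (s))))) (p))


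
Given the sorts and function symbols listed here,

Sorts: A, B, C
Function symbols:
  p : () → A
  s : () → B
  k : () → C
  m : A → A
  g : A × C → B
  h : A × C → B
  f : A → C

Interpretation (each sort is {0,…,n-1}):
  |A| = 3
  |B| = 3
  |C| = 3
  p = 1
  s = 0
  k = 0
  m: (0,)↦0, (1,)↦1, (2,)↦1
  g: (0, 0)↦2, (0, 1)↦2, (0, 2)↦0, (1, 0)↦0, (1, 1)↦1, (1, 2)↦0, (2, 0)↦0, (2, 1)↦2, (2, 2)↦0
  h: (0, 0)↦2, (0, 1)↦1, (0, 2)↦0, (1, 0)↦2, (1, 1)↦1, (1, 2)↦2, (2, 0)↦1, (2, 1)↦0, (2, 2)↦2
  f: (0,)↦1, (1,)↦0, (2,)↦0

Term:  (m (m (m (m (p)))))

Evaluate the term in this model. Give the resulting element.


value = 1

  p = 1
  (m (p)) = m(1,) = 1
  (m (m (p))) = m(1,) = 1
  (m (m (m (p)))) = m(1,) = 1
  (m (m (m (m (p))))) = m(1,) = 1


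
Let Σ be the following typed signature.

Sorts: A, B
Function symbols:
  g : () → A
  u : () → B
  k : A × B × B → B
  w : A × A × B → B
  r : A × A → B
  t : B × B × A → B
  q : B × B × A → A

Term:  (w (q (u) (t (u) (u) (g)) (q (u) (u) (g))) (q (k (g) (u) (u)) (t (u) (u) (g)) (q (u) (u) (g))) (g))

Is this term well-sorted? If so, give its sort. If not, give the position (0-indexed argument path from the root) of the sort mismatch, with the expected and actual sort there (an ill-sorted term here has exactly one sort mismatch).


    (u) : B
      (u) : B
      (u) : B
      (g) : A
    (t (u) (u) (g)) : B
      (u) : B
      (u) : B
      (g) : A
    (q (u) (u) (g)) : A
  (q (u) (t (u) (u) (g)) (q (u) (u) (g))) : A
      (g) : A
      (u) : B
      (u) : B
    (k (g) (u) (u)) : B
      (u) : B
      (u) : B
      (g) : A
    (t (u) (u) (g)) : B
      (u) : B
      (u) : B
      (g) : A
    (q (u) (u) (g)) : A
  (q (k (g) (u) (u)) (t (u) (u) (g)) (q (u) (u) (g))) : A
  (g) : A
(w (q (u) (t (u) (u) (g)) (q (u) (u) (g))) (q (k (g) (u) (u)) (t (u) (u) (g)) (q (u) (u) (g))) (g)) : ✗ arg 2 at [2] has sort A, expected B

ill-sorted at position [2]: expected B, got A


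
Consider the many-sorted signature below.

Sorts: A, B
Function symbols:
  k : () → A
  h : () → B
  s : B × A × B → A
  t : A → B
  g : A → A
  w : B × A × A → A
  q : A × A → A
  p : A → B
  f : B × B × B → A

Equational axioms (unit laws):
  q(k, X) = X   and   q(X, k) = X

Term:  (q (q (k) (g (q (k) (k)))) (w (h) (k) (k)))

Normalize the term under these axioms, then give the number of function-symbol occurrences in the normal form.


size = 7

1. (q (q (k) (g (q (k) (k)))) (w (h) (k) (k)))  →  (q (g (q (k) (k))) (w (h) (k) (k)))
2. (q (g (q (k) (k))) (w (h) (k) (k)))  →  (q (g (k)) (w (h) (k) (k)))
normal form: (q (g (k)) (w (h) (k) (k)))


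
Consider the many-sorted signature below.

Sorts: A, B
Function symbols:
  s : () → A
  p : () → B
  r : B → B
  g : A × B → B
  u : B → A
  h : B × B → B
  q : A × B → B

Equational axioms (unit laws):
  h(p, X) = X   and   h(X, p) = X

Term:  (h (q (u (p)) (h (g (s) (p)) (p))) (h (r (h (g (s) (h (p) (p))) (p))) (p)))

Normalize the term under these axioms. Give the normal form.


1. (h (q (u (p)) (h (g (s) (p)) (p))) (h (r (h (g (s) (h (p) (p))) (p))) (p)))  →  (h (q (u (p)) (g (s) (p))) (h (r (h (g (s) (h (p) (p))) (p))) (p)))
2. (h (q (u (p)) (g (s) (p))) (h (r (h (g (s) (h (p) (p))) (p))) (p)))  →  (h (q (u (p)) (g (s) (p))) (r (h (g (s) (h (p) (p))) (p))))
3. (h (q (u (p)) (g (s) (p))) (r (h (g (s) (h (p) (p))) (p))))  →  (h (q (u (p)) (g (s) (p))) (r (g (s) (h (p) (p)))))
4. (h (q (u (p)) (g (s) (p))) (r (g (s) (h (p) (p)))))  →  (h (q (u (p)) (g (s) (p))) (r (g (s) (p))))

normal form = (h (q (u (p)) (g (s) (p))) (r (g (s) (p))))


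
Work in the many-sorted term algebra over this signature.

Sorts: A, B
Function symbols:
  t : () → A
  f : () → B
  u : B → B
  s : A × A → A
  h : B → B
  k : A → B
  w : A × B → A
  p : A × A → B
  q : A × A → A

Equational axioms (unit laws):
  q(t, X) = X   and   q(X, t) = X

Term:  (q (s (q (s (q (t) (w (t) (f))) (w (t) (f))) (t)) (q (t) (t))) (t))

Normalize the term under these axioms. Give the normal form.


normal form = (s (s (w (t) (f)) (w (t) (f))) (t))

1. (q (s (q (s (q (t) (w (t) (f))) (w (t) (f))) (t)) (q (t) (t))) (t))  →  (s (q (s (q (t) (w (t) (f))) (w (t) (f))) (t)) (q (t) (t)))
2. (s (q (s (q (t) (w (t) (f))) (w (t) (f))) (t)) (q (t) (t)))  →  (s (s (q (t) (w (t) (f))) (w (t) (f))) (q (t) (t)))
3. (s (s (q (t) (w (t) (f))) (w (t) (f))) (q (t) (t)))  →  (s (s (w (t) (f)) (w (t) (f))) (q (t) (t)))
4. (s (s (w (t) (f)) (w (t) (f))) (q (t) (t)))  →  (s (s (w (t) (f)) (w (t) (f))) (t))


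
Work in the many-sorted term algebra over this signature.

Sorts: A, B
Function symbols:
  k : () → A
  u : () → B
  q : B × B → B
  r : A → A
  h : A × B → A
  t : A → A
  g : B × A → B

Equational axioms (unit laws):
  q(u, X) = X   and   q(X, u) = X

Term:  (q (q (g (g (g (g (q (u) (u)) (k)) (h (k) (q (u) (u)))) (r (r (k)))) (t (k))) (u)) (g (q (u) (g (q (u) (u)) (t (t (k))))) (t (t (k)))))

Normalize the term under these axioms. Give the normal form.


normal form = (q (g (g (g (g (u) (k)) (h (k) (u))) (r (r (k)))) (t (k))) (g (g (u) (t (t (k)))) (t (t (k)))))

1. (q (q (g (g (g (g (q (u) (u)) (k)) (h (k) (q (u) (u)))) (r (r (k)))) (t (k))) (u)) (g (q (u) (g (q (u) (u)) (t (t (k))))) (t (t (k)))))  →  (q (g (g (g (g (q (u) (u)) (k)) (h (k) (q (u) (u)))) (r (r (k)))) (t (k))) (g (q (u) (g (q (u) (u)) (t (t (k))))) (t (t (k)))))
2. (q (g (g (g (g (q (u) (u)) (k)) (h (k) (q (u) (u)))) (r (r (k)))) (t (k))) (g (q (u) (g (q (u) (u)) (t (t (k))))) (t (t (k)))))  →  (q (g (g (g (g (u) (k)) (h (k) (q (u) (u)))) (r (r (k)))) (t (k))) (g (q (u) (g (q (u) (u)) (t (t (k))))) (t (t (k)))))
3. (q (g (g (g (g (u) (k)) (h (k) (q (u) (u)))) (r (r (k)))) (t (k))) (g (q (u) (g (q (u) (u)) (t (t (k))))) (t (t (k)))))  →  (q (g (g (g (g (u) (k)) (h (k) (u))) (r (r (k)))) (t (k))) (g (q (u) (g (q (u) (u)) (t (t (k))))) (t (t (k)))))
4. (q (g (g (g (g (u) (k)) (h (k) (u))) (r (r (k)))) (t (k))) (g (q (u) (g (q (u) (u)) (t (t (k))))) (t (t (k)))))  →  (q (g (g (g (g (u) (k)) (h (k) (u))) (r (r (k)))) (t (k))) (g (g (q (u) (u)) (t (t (k)))) (t (t (k)))))
5. (q (g (g (g (g (u) (k)) (h (k) (u))) (r (r (k)))) (t (k))) (g (g (q (u) (u)) (t (t (k)))) (t (t (k)))))  →  (q (g (g (g (g (u) (k)) (h (k) (u))) (r (r (k)))) (t (k))) (g (g (u) (t (t (k)))) (t (t (k)))))


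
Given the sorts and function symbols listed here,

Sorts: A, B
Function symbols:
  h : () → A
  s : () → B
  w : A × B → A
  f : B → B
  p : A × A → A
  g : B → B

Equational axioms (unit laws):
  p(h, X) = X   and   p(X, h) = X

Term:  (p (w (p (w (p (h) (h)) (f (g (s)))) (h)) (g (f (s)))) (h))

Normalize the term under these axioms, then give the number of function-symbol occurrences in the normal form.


1. (p (w (p (w (p (h) (h)) (f (g (s)))) (h)) (g (f (s)))) (h))  →  (w (p (w (p (h) (h)) (f (g (s)))) (h)) (g (f (s))))
2. (w (p (w (p (h) (h)) (f (g (s)))) (h)) (g (f (s))))  →  (w (w (p (h) (h)) (f (g (s)))) (g (f (s))))
3. (w (w (p (h) (h)) (f (g (s)))) (g (f (s))))  →  (w (w (h) (f (g (s)))) (g (f (s))))
normal form: (w (w (h) (f (g (s)))) (g (f (s))))

size = 9


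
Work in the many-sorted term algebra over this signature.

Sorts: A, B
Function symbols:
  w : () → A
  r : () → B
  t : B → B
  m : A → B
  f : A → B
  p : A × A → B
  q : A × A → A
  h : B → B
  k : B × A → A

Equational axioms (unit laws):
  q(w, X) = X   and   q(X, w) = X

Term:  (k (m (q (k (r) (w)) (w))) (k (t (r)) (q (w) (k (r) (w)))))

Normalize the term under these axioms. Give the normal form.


normal form = (k (m (k (r) (w))) (k (t (r)) (k (r) (w))))

1. (k (m (q (k (r) (w)) (w))) (k (t (r)) (q (w) (k (r) (w)))))  →  (k (m (k (r) (w))) (k (t (r)) (q (w) (k (r) (w)))))
2. (k (m (k (r) (w))) (k (t (r)) (q (w) (k (r) (w)))))  →  (k (m (k (r) (w))) (k (t (r)) (k (r) (w))))


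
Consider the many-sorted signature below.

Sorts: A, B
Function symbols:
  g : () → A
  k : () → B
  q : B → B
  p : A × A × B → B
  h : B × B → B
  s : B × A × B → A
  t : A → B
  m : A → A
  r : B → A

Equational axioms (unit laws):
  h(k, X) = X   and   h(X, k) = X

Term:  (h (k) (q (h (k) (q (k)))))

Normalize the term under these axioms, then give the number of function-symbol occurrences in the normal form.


size = 3

1. (h (k) (q (h (k) (q (k)))))  →  (q (h (k) (q (k))))
2. (q (h (k) (q (k))))  →  (q (q (k)))
normal form: (q (q (k)))


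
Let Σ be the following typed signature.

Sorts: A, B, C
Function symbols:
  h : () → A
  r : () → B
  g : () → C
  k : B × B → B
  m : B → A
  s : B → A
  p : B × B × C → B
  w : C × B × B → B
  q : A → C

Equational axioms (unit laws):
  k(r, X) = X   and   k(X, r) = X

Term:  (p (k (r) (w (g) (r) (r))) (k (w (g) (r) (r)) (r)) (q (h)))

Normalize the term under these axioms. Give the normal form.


normal form = (p (w (g) (r) (r)) (w (g) (r) (r)) (q (h)))

1. (p (k (r) (w (g) (r) (r))) (k (w (g) (r) (r)) (r)) (q (h)))  →  (p (w (g) (r) (r)) (k (w (g) (r) (r)) (r)) (q (h)))
2. (p (w (g) (r) (r)) (k (w (g) (r) (r)) (r)) (q (h)))  →  (p (w (g) (r) (r)) (w (g) (r) (r)) (q (h)))


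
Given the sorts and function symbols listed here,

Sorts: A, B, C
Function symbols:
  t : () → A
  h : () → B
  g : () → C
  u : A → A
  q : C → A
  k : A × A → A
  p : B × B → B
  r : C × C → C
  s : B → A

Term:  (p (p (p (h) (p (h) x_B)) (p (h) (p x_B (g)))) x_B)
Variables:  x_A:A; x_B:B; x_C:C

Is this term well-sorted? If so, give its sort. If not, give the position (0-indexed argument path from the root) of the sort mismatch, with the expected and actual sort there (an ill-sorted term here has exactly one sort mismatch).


      (h) : B
        (h) : B
        x_B : B
      (p (h) x_B) : B
    (p (h) (p (h) x_B)) : B
      (h) : B
        x_B : B
        (g) : C
      (p x_B (g)) : ✗ arg 1 at [0, 1, 1, 1] has sort C, expected B
  x_B : B

ill-sorted at position [0, 1, 1, 1]: expected B, got C
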